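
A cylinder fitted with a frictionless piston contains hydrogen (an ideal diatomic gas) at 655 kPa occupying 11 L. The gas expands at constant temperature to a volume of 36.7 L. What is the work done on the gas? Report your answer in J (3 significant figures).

Isothermal: W = nRT ln(V₂/V₁) = P₁V₁ ln(V₂/V₁).
P₁V₁ = (655 kPa)(11 L) = 7205 J.
W = 7205 × ln(36.7/11) = 7205 × 1.205
W_by_gas = 8681 J; work on gas = −W_by = -8681 J.

W ≈ -8680 J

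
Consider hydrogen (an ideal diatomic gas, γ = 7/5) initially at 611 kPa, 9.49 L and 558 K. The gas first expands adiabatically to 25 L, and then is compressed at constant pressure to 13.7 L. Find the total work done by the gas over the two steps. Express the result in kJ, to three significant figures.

Step 1 (adiabatic): W = (P₁V₁ − P₂V₂)/(γ−1) = (5798 − 3936)/0.4 = 4656 J.
After step 1: P = 157.4 kPa, V = 25 L, T = 378.8 K.
Step 2 (isobaric): W = PΔV = (157.4 kPa)(13.7 − 25 L) = -1779 J.
W_total = 4656 − 1779 = 2877 J.

W_total ≈ 2.88 kJ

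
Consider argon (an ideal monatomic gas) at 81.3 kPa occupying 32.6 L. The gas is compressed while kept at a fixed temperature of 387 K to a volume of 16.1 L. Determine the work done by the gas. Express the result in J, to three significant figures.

Isothermal: W = nRT ln(V₂/V₁) = P₁V₁ ln(V₂/V₁).
P₁V₁ = (81.3 kPa)(32.6 L) = 2650 J.
W = 2650 × ln(16.1/32.6) = 2650 × -0.7055
W_by_gas = -1870 J.

W ≈ -1870 J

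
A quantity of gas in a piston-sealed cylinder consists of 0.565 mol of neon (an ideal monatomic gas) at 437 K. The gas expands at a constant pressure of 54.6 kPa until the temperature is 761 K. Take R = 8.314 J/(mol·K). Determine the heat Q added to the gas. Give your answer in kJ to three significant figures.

Isobaric: W = nRΔT = (0.565)(8.314)(324) = 1522 J.
ΔU = nCᵥΔT with Cᵥ = 3R/2: ΔU = (0.565)(12.47)(324) = 2283 J.
Q = ΔU + W = 2283 + 1522 = 3805 J.

Q ≈ 3.80 kJ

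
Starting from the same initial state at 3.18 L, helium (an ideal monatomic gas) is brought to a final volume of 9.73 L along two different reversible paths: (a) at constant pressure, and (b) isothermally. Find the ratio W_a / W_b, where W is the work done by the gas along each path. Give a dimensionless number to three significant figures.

W_a / W_b ≈ 1.84

Path (a) isobaric: W = P₁(V₂ − V₁) → W_a/(P₁V₁) = 2.06.
Path (b) isothermal: W = P₁V₁ ln(V₂/V₁) → W_b/(P₁V₁) = 1.118.
W_a / W_b = 2.06 / 1.118 = 1.842.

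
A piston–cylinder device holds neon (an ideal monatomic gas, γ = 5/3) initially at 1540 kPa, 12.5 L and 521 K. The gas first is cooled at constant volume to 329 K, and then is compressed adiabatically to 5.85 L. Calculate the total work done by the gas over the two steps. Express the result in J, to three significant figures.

Step 1 (isochoric): W = 0 (constant volume).
After step 1: P = 972.5 kPa (V unchanged).
Step 2 (adiabatic): W = (P₁V₁ − P₂V₂)/(γ−1) = (12156 − 20166)/0.667 = -12015 J.
W_total = 0 − 12015 = -12015 J.

W_total ≈ -12000 J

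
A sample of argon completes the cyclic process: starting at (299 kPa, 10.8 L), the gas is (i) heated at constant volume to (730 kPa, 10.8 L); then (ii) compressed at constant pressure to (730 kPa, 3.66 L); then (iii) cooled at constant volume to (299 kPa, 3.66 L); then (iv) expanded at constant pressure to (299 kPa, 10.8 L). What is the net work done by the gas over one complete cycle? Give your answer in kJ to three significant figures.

Constant-volume legs do no work.
W(ii) = (730)(3.66 − 10.8) = -5212 J; W(iv) = (299)(10.8 − 3.66) = 2135 J.
W_net = -5212 + 2135 = -3077 J (the counter-clockwise enclosed area).

W_net ≈ -3.08 kJ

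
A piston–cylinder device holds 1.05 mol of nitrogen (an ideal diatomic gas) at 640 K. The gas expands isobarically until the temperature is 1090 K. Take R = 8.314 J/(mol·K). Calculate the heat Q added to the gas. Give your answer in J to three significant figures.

Q ≈ 13700 J

Isobaric: W = nRΔT = (1.05)(8.314)(450) = 3928 J.
ΔU = nCᵥΔT with Cᵥ = 5R/2: ΔU = (1.05)(20.79)(450) = 9821 J.
Q = ΔU + W = 9821 + 3928 = 13749 J.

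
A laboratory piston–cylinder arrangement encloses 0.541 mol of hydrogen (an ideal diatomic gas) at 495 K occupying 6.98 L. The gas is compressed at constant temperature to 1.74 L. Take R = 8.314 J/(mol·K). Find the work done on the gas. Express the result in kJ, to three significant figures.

Isothermal: W = nRT ln(V₂/V₁).
W = (0.541)(8.314)(495) × ln(1.74/6.98)
  = 2226 × -1.389
W_by_gas = -3093 J; work on gas = −W_by = 3093 J.

W ≈ 3.09 kJ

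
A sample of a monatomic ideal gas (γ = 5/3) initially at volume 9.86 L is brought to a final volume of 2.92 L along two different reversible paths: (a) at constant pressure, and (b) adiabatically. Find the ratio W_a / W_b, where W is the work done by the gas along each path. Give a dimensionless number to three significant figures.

Path (a) isobaric: W = P₁(V₂ − V₁) → W_a/(P₁V₁) = -0.7039.
Path (b) adiabatic: W = P₁V₁(1 − (V₁/V₂)^(γ−1))/(γ−1) → W_b/(P₁V₁) = -1.876.
W_a / W_b = -0.7039 / -1.876 = 0.3752.

W_a / W_b ≈ 0.375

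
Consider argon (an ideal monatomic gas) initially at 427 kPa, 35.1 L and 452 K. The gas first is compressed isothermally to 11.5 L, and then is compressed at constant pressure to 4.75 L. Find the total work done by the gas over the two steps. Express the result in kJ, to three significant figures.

W_total ≈ -25.5 kJ

Step 1 (isothermal): W = P₁V₁ ln(V₂/V₁) = (14988) ln(11.5/35.1) = -16724 J.
After step 1: P = 1303 kPa, V = 11.5 L, T = 452 K.
Step 2 (isobaric): W = PΔV = (1303 kPa)(4.75 − 11.5 L) = -8797 J.
W_total = -16724 − 8797 = -25521 J.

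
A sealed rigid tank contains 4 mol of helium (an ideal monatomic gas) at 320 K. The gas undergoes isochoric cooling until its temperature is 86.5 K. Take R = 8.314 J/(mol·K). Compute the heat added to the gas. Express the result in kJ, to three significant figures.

Constant volume ⇒ W = 0, so Q = ΔU = nCᵥΔT with Cᵥ = 3R/2 = 12.47 J/(mol·K).
ΔU = (4)(12.47)(86.5 − 320) = -11648 J.

Q ≈ -11.6 kJ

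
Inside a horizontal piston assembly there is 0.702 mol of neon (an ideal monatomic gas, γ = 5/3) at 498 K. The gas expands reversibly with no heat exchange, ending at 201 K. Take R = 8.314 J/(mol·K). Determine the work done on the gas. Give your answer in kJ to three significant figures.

W ≈ -2.60 kJ

Adiabatic ⇒ Q = 0, so W_by = −ΔU = nCᵥ(T₁ − T₂).
Cᵥ = 3R/2 = 12.47 J/(mol·K).
W = (0.702)(12.47)(498 − 201) = 2600 J.
Work on gas = −W_by = -2600 J.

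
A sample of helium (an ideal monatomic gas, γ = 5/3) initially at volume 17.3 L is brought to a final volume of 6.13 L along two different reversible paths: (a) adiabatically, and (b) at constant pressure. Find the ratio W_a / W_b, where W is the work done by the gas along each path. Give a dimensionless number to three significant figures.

W_a / W_b ≈ 2.32

Path (a) adiabatic: W = P₁V₁(1 − (V₁/V₂)^(γ−1))/(γ−1) → W_a/(P₁V₁) = -1.496.
Path (b) isobaric: W = P₁(V₂ − V₁) → W_b/(P₁V₁) = -0.6457.
W_a / W_b = -1.496 / -0.6457 = 2.316.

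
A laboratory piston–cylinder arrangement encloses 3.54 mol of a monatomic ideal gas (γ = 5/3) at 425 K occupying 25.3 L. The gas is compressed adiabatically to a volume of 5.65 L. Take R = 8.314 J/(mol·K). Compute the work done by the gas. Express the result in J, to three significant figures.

W ≈ -32200 J

Adiabatic: TV^(γ−1) = const with γ = 5/3.
T₂ = T₁ (V₁/V₂)^(γ−1) = 425 × (25.3/5.65)^0.667 = 425 × 2.717 = 1155 K.
W_by = nCᵥ(T₁ − T₂) = (3.54)(12.47)(425 − 1155) = -32211 J.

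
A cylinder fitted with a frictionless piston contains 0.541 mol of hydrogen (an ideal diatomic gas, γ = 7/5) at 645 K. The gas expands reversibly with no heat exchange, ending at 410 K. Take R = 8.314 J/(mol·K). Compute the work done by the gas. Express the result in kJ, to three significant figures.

W ≈ 2.64 kJ

Adiabatic ⇒ Q = 0, so W_by = −ΔU = nCᵥ(T₁ − T₂).
Cᵥ = 5R/2 = 20.79 J/(mol·K).
W = (0.541)(20.79)(645 − 410) = 2643 J.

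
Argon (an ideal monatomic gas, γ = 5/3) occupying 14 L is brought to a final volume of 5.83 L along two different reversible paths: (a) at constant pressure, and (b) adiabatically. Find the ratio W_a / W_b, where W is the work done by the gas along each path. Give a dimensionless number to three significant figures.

Path (a) isobaric: W = P₁(V₂ − V₁) → W_a/(P₁V₁) = -0.5836.
Path (b) adiabatic: W = P₁V₁(1 − (V₁/V₂)^(γ−1))/(γ−1) → W_b/(P₁V₁) = -1.19.
W_a / W_b = -0.5836 / -1.19 = 0.4905.

W_a / W_b ≈ 0.490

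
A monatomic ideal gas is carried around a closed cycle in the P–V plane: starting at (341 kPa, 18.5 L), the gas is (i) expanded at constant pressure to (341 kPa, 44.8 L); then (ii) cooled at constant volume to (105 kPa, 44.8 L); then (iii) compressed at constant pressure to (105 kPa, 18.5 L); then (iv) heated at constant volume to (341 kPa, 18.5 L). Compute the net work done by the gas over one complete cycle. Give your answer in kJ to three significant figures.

W_net ≈ 6.21 kJ

Constant-volume legs do no work.
W(i) = (341)(44.8 − 18.5) = 8968 J; W(iii) = (105)(18.5 − 44.8) = -2761 J.
W_net = 8968 − 2761 = 6207 J (the clockwise enclosed area).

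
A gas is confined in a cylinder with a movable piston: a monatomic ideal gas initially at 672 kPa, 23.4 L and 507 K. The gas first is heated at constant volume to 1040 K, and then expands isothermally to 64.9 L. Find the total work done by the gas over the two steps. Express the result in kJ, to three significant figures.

W_total ≈ 32.9 kJ

Step 1 (isochoric): W = 0 (constant volume).
After step 1: P = 1378 kPa (V unchanged).
Step 2 (isothermal): W = P₁V₁ ln(V₂/V₁) = (32256) ln(64.9/23.4) = 32905 J.
W_total = 0 + 32905 = 32905 J.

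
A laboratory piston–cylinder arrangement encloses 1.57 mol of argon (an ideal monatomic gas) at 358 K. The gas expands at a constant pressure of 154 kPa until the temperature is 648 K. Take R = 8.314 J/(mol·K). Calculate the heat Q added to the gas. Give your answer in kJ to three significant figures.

Q ≈ 9.46 kJ

Isobaric: W = nRΔT = (1.57)(8.314)(290) = 3785 J.
ΔU = nCᵥΔT with Cᵥ = 3R/2: ΔU = (1.57)(12.47)(290) = 5678 J.
Q = ΔU + W = 5678 + 3785 = 9463 J.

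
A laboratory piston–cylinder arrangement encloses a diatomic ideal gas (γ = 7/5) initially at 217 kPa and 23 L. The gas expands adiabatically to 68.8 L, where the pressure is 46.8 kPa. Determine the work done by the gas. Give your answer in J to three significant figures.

Adiabatic: W = (P₁V₁ − P₂V₂)/(γ − 1) with γ = 7/5.
P₁V₁ = 4991 J, P₂V₂ = 3220 J.
W = (4991 − 3220) / 0.4 = 4428 J.

W ≈ 4430 J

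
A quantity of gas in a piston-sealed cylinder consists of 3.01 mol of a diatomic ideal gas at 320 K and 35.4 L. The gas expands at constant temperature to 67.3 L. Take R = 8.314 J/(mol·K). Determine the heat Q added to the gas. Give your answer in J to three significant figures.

Q ≈ 5140 J

Isothermal ⇒ ΔU = 0, so Q = W = nRT ln(V₂/V₁).
Q = (3.01)(8.314)(320) ln(67.3/35.4) = 8008 × 0.6424 = 5145 J.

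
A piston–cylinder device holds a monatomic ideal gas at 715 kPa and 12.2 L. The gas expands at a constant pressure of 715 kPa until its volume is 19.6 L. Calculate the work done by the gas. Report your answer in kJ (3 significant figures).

Isobaric: W = P ΔV.
W = (715 kPa)(19.6 − 12.2 L) = (715)(7.4) = 5291 J.

W ≈ 5.29 kJ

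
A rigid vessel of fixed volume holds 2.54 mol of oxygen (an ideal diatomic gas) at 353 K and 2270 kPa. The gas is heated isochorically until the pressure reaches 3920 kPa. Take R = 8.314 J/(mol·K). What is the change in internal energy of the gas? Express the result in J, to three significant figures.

ΔU ≈ 13500 J

Constant volume ⇒ W = 0, so Q = ΔU = nCᵥΔT with Cᵥ = 5R/2 = 20.79 J/(mol·K).
At constant V, T₂/T₁ = P₂/P₁ ⇒ ΔT = T₁(P₂/P₁ − 1) = 353·(3920/2270 − 1) = 256.6 K.
ΔU = (2.54)(20.79)(256.6) = 13546 J.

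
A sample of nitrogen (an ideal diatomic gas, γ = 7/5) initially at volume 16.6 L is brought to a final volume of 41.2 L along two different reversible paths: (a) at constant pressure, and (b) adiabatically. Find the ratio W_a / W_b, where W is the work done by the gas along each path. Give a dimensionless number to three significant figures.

Path (a) isobaric: W = P₁(V₂ − V₁) → W_a/(P₁V₁) = 1.482.
Path (b) adiabatic: W = P₁V₁(1 − (V₁/V₂)^(γ−1))/(γ−1) → W_b/(P₁V₁) = 0.7621.
W_a / W_b = 1.482 / 0.7621 = 1.945.

W_a / W_b ≈ 1.94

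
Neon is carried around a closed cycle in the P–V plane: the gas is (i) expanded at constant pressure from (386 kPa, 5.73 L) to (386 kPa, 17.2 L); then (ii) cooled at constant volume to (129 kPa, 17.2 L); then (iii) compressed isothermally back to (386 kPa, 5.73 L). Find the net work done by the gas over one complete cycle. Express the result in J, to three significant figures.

W_net ≈ 1990 J

Leg (i): W = PΔV = (386)(17.2 − 5.73) = 4427 J.
Leg (ii): W = 0.
Leg (iii): W = PᵢVᵢ ln(V_f/Vᵢ) = (2219) ln(5.73/17.2) = -2439 J.
W_net = 4427 − 2439 = 1989 J.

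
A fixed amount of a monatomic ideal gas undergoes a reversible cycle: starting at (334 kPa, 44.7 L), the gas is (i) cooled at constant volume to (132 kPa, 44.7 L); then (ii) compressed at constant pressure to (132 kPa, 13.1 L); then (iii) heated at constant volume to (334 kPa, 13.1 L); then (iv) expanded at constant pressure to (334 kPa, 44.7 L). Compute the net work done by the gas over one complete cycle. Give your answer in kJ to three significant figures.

Constant-volume legs do no work.
W(ii) = (132)(13.1 − 44.7) = -4171 J; W(iv) = (334)(44.7 − 13.1) = 10554 J.
W_net = -4171 + 10554 = 6383 J (the clockwise enclosed area).

W_net ≈ 6.38 kJ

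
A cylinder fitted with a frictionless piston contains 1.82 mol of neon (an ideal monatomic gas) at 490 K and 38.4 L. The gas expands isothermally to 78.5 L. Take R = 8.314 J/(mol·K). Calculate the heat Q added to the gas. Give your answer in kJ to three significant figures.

Q ≈ 5.30 kJ

Isothermal ⇒ ΔU = 0, so Q = W = nRT ln(V₂/V₁).
Q = (1.82)(8.314)(490) ln(78.5/38.4) = 7414 × 0.715 = 5302 J.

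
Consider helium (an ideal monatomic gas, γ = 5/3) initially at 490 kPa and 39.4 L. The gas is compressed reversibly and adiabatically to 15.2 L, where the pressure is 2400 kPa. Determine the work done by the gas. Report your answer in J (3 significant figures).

W ≈ -25800 J

Adiabatic: W = (P₁V₁ − P₂V₂)/(γ − 1) with γ = 5/3.
P₁V₁ = 19306 J, P₂V₂ = 36480 J.
W = (19306 − 36480) / 0.6667 = -25761 J.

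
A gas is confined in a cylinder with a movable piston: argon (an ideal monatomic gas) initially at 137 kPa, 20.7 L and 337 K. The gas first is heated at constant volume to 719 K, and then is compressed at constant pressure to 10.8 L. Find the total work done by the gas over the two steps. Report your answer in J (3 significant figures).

Step 1 (isochoric): W = 0 (constant volume).
After step 1: P = 292.3 kPa (V unchanged).
Step 2 (isobaric): W = PΔV = (292.3 kPa)(10.8 − 20.7 L) = -2894 J.
W_total = 0 − 2894 = -2894 J.

W_total ≈ -2890 J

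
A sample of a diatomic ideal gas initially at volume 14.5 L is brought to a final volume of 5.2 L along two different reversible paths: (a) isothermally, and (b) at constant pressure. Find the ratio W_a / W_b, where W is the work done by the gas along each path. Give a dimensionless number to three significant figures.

Path (a) isothermal: W = P₁V₁ ln(V₂/V₁) → W_a/(P₁V₁) = -1.025.
Path (b) isobaric: W = P₁(V₂ − V₁) → W_b/(P₁V₁) = -0.6414.
W_a / W_b = -1.025 / -0.6414 = 1.599.

W_a / W_b ≈ 1.60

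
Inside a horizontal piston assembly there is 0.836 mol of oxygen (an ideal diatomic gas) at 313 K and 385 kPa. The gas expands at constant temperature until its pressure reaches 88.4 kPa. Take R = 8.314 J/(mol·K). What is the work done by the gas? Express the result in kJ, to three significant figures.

W ≈ 3.20 kJ

Isothermal process: W = nRT ln(V₂/V₁) = nRT ln(P₁/P₂).
W = (0.836)(8.314)(313) × ln(385/88.4)
  = 2176 × ln(4.355) = 2176 × 1.471
W_by_gas = 3201 J.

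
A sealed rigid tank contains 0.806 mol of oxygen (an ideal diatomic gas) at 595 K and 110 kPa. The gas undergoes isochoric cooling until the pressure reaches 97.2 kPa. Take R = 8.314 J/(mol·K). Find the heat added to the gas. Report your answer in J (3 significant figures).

Q ≈ -1160 J

Constant volume ⇒ W = 0, so Q = ΔU = nCᵥΔT with Cᵥ = 5R/2 = 20.79 J/(mol·K).
At constant V, T₂/T₁ = P₂/P₁ ⇒ ΔT = T₁(P₂/P₁ − 1) = 595·(97.2/110 − 1) = -69.24 K.
ΔU = (0.806)(20.79)(-69.24) = -1160 J.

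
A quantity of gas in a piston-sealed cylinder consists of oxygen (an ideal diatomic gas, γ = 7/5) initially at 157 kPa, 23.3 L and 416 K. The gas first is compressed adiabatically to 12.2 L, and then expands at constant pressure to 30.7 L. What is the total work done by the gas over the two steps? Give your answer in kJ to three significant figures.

Step 1 (adiabatic): W = (P₁V₁ − P₂V₂)/(γ−1) = (3658 − 4739)/0.4 = -2701 J.
After step 1: P = 388.4 kPa, V = 12.2 L, T = 538.9 K.
Step 2 (isobaric): W = PΔV = (388.4 kPa)(30.7 − 12.2 L) = 7186 J.
W_total = -2701 + 7186 = 4484 J.

W_total ≈ 4.48 kJ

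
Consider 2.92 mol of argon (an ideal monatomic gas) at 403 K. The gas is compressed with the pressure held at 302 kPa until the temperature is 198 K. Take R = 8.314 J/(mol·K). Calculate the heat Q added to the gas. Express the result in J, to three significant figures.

Q ≈ -12400 J

Isobaric: W = nRΔT = (2.92)(8.314)(-205) = -4977 J.
ΔU = nCᵥΔT with Cᵥ = 3R/2: ΔU = (2.92)(12.47)(-205) = -7465 J.
Q = ΔU + W = -7465 − 4977 = -12442 J.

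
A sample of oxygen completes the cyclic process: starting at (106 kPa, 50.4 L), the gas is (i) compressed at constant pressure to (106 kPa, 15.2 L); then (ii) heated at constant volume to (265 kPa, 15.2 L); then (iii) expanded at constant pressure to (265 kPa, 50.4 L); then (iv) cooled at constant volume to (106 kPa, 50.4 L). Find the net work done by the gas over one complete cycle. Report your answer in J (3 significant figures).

W_net ≈ 5600 J

Constant-volume legs do no work.
W(i) = (106)(15.2 − 50.4) = -3731 J; W(iii) = (265)(50.4 − 15.2) = 9328 J.
W_net = -3731 + 9328 = 5597 J (the clockwise enclosed area).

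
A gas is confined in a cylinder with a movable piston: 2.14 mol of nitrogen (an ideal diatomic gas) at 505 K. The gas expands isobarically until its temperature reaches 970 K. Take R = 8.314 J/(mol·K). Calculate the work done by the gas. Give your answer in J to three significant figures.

W ≈ 8270 J

Isobaric: W = P ΔV = nR ΔT.
W = (2.14)(8.314)(970 − 505) = 8273 J.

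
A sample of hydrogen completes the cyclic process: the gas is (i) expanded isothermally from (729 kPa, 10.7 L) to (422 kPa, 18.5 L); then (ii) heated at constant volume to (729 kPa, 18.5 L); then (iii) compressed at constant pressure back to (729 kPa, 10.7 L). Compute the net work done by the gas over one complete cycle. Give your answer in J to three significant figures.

Leg (i): W = PᵢVᵢ ln(V_f/Vᵢ) = (7800) ln(18.5/10.7) = 4271 J.
Leg (ii): W = 0.
Leg (iii): W = PΔV = (729)(10.7 − 18.5) = -5686 J.
W_net = 4271 − 5686 = -1415 J.

W_net ≈ -1420 J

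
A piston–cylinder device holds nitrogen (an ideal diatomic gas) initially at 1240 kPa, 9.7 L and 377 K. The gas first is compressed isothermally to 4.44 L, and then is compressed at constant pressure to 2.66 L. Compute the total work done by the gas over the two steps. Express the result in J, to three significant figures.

W_total ≈ -14200 J

Step 1 (isothermal): W = P₁V₁ ln(V₂/V₁) = (12028) ln(4.44/9.7) = -9400 J.
After step 1: P = 2709 kPa, V = 4.44 L, T = 377 K.
Step 2 (isobaric): W = PΔV = (2709 kPa)(2.66 − 4.44 L) = -4822 J.
W_total = -9400 − 4822 = -14222 J.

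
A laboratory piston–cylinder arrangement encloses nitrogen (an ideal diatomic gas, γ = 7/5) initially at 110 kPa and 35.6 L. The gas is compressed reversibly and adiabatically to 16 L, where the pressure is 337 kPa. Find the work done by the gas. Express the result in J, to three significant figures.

W ≈ -3690 J

Adiabatic: W = (P₁V₁ − P₂V₂)/(γ − 1) with γ = 7/5.
P₁V₁ = 3916 J, P₂V₂ = 5392 J.
W = (3916 − 5392) / 0.4 = -3690 J.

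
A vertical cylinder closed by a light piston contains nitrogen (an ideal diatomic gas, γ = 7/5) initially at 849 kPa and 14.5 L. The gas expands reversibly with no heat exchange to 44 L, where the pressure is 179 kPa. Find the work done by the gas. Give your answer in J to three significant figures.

W ≈ 11100 J

Adiabatic: W = (P₁V₁ − P₂V₂)/(γ − 1) with γ = 7/5.
P₁V₁ = 12310 J, P₂V₂ = 7876 J.
W = (12310 − 7876) / 0.4 = 11086 J.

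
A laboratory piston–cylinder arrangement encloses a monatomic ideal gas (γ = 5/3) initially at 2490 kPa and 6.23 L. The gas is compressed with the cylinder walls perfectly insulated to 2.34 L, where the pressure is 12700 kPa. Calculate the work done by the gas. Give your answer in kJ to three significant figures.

W ≈ -21.3 kJ

Adiabatic: W = (P₁V₁ − P₂V₂)/(γ − 1) with γ = 5/3.
P₁V₁ = 15513 J, P₂V₂ = 29718 J.
W = (15513 − 29718) / 0.6667 = -21308 J.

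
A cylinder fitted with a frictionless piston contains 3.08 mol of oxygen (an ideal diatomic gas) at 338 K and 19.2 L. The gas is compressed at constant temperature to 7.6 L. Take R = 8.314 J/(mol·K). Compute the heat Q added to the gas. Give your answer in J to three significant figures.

Isothermal ⇒ ΔU = 0, so Q = W = nRT ln(V₂/V₁).
Q = (3.08)(8.314)(338) ln(7.6/19.2) = 8655 × -0.9268 = -8021 J.

Q ≈ -8020 J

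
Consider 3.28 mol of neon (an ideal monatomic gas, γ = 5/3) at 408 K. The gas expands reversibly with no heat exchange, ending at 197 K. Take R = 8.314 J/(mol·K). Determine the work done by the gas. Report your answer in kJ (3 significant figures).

W ≈ 8.63 kJ

Adiabatic ⇒ Q = 0, so W_by = −ΔU = nCᵥ(T₁ − T₂).
Cᵥ = 3R/2 = 12.47 J/(mol·K).
W = (3.28)(12.47)(408 − 197) = 8631 J.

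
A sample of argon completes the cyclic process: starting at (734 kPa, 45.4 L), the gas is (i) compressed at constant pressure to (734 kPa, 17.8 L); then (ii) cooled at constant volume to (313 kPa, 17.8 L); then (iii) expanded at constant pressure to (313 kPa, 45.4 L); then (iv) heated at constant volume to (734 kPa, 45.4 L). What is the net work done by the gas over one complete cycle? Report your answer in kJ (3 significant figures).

W_net ≈ -11.6 kJ

Constant-volume legs do no work.
W(i) = (734)(17.8 − 45.4) = -20258 J; W(iii) = (313)(45.4 − 17.8) = 8639 J.
W_net = -20258 + 8639 = -11620 J (the counter-clockwise enclosed area).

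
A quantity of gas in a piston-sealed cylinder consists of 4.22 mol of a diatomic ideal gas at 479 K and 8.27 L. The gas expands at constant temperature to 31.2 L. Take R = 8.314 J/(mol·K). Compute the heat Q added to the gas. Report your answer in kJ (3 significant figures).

Isothermal ⇒ ΔU = 0, so Q = W = nRT ln(V₂/V₁).
Q = (4.22)(8.314)(479) ln(31.2/8.27) = 16806 × 1.328 = 22314 J.

Q ≈ 22.3 kJ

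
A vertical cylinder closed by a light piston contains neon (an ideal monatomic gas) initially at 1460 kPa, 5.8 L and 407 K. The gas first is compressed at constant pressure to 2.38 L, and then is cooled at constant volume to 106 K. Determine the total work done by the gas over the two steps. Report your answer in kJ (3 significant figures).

Step 1 (isobaric): W = PΔV = (1460 kPa)(2.38 − 5.8 L) = -4993 J.
Step 2 (isochoric): W = 0 (constant volume).
W_total = -4993 + 0 = -4993 J.

W_total ≈ -4.99 kJ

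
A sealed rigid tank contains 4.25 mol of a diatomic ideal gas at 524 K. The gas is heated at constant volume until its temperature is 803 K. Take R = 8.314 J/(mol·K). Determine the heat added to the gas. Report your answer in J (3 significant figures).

Constant volume ⇒ W = 0, so Q = ΔU = nCᵥΔT with Cᵥ = 5R/2 = 20.79 J/(mol·K).
ΔU = (4.25)(20.79)(803 − 524) = 24646 J.

Q ≈ 24600 J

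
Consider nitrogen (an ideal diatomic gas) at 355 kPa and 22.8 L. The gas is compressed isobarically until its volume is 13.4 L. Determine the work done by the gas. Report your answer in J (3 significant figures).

Isobaric: W = P ΔV.
W = (355 kPa)(13.4 − 22.8 L) = (355)(-9.4) = -3337 J.

W ≈ -3340 J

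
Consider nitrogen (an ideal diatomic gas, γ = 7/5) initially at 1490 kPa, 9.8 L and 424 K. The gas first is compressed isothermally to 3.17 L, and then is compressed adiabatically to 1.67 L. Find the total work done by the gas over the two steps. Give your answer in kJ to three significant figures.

W_total ≈ -27.1 kJ

Step 1 (isothermal): W = P₁V₁ ln(V₂/V₁) = (14602) ln(3.17/9.8) = -16481 J.
After step 1: P = 4606 kPa, V = 3.17 L, T = 424 K.
Step 2 (adiabatic): W = (P₁V₁ − P₂V₂)/(γ−1) = (14602 − 18869)/0.4 = -10668 J.
W_total = -16481 − 10668 = -27148 J.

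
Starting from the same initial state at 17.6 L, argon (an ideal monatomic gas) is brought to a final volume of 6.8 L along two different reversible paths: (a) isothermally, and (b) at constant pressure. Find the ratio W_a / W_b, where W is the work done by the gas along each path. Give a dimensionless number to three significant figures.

W_a / W_b ≈ 1.55

Path (a) isothermal: W = P₁V₁ ln(V₂/V₁) → W_a/(P₁V₁) = -0.951.
Path (b) isobaric: W = P₁(V₂ − V₁) → W_b/(P₁V₁) = -0.6136.
W_a / W_b = -0.951 / -0.6136 = 1.55.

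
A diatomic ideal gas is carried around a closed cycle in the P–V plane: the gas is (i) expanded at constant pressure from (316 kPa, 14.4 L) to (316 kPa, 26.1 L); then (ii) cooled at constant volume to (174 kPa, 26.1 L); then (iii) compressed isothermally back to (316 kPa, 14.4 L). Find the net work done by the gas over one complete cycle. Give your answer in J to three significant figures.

Leg (i): W = PΔV = (316)(26.1 − 14.4) = 3697 J.
Leg (ii): W = 0.
Leg (iii): W = PᵢVᵢ ln(V_f/Vᵢ) = (4541) ln(14.4/26.1) = -2701 J.
W_net = 3697 − 2701 = 996.4 J.

W_net ≈ 996 J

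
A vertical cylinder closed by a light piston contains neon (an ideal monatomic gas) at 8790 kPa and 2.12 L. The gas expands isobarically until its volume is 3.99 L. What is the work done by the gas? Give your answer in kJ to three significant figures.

Isobaric: W = P ΔV.
W = (8790 kPa)(3.99 − 2.12 L) = (8790)(1.87) = 16437 J.

W ≈ 16.4 kJ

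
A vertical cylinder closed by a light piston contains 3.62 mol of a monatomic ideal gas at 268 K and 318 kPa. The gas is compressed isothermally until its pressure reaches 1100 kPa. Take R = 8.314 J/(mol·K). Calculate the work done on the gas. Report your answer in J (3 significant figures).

Isothermal process: W = nRT ln(V₂/V₁) = nRT ln(P₁/P₂).
W = (3.62)(8.314)(268) × ln(318/1100)
  = 8066 × ln(0.2891) = 8066 × -1.241
W_by_gas = -10010 J; work on gas = −W_by = 10010 J.

W ≈ 10000 J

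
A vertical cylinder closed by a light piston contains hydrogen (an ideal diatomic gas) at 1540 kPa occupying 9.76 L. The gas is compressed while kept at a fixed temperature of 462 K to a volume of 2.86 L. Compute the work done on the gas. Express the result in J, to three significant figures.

W ≈ 18400 J

Isothermal: W = nRT ln(V₂/V₁) = P₁V₁ ln(V₂/V₁).
P₁V₁ = (1540 kPa)(9.76 L) = 15030 J.
W = 15030 × ln(2.86/9.76) = 15030 × -1.227
W_by_gas = -18449 J; work on gas = −W_by = 18449 J.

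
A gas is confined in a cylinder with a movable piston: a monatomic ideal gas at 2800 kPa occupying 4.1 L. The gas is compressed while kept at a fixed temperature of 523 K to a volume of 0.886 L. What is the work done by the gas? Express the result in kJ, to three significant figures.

Isothermal: W = nRT ln(V₂/V₁) = P₁V₁ ln(V₂/V₁).
P₁V₁ = (2800 kPa)(4.1 L) = 11480 J.
W = 11480 × ln(0.886/4.1) = 11480 × -1.532
W_by_gas = -17588 J.

W ≈ -17.6 kJ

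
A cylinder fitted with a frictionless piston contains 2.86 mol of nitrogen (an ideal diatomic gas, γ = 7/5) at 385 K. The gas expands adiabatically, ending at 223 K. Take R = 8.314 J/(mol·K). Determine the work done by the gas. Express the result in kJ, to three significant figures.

Adiabatic ⇒ Q = 0, so W_by = −ΔU = nCᵥ(T₁ − T₂).
Cᵥ = 5R/2 = 20.79 J/(mol·K).
W = (2.86)(20.79)(385 − 223) = 9630 J.

W ≈ 9.63 kJ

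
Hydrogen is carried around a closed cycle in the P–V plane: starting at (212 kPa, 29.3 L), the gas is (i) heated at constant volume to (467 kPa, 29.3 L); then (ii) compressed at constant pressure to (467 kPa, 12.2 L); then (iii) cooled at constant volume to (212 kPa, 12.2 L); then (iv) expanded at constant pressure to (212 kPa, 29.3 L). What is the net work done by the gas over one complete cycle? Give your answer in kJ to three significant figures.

W_net ≈ -4.36 kJ

Constant-volume legs do no work.
W(ii) = (467)(12.2 − 29.3) = -7986 J; W(iv) = (212)(29.3 − 12.2) = 3625 J.
W_net = -7986 + 3625 = -4360 J (the counter-clockwise enclosed area).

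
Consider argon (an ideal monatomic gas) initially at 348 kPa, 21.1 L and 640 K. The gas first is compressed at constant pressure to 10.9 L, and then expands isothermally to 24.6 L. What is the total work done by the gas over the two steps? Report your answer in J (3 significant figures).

W_total ≈ -462 J

Step 1 (isobaric): W = PΔV = (348 kPa)(10.9 − 21.1 L) = -3550 J.
After step 1: P = 348 kPa, V = 10.9 L, T = 330.6 K.
Step 2 (isothermal): W = P₁V₁ ln(V₂/V₁) = (3793) ln(24.6/10.9) = 3088 J.
W_total = -3550 + 3088 = -462 J.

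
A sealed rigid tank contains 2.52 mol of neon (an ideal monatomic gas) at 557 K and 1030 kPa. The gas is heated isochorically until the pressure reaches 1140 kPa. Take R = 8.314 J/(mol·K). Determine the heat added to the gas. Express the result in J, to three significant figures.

Constant volume ⇒ W = 0, so Q = ΔU = nCᵥΔT with Cᵥ = 3R/2 = 12.47 J/(mol·K).
At constant V, T₂/T₁ = P₂/P₁ ⇒ ΔT = T₁(P₂/P₁ − 1) = 557·(1140/1030 − 1) = 59.49 K.
ΔU = (2.52)(12.47)(59.49) = 1869 J.

Q ≈ 1870 J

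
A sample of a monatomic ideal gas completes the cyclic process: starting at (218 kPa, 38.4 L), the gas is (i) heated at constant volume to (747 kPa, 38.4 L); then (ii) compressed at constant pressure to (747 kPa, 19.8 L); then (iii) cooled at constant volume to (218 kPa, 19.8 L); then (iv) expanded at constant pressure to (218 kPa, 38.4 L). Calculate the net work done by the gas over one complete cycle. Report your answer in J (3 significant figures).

W_net ≈ -9840 J

Constant-volume legs do no work.
W(ii) = (747)(19.8 − 38.4) = -13894 J; W(iv) = (218)(38.4 − 19.8) = 4055 J.
W_net = -13894 + 4055 = -9839 J (the counter-clockwise enclosed area).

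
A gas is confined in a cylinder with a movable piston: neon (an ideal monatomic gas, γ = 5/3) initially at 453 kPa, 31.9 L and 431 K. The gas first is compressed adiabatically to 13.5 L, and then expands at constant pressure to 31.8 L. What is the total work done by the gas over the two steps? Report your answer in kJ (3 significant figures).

W_total ≈ 18.0 kJ

Step 1 (adiabatic): W = (P₁V₁ − P₂V₂)/(γ−1) = (14451 − 25637)/0.667 = -16779 J.
After step 1: P = 1899 kPa, V = 13.5 L, T = 764.6 K.
Step 2 (isobaric): W = PΔV = (1899 kPa)(31.8 − 13.5 L) = 34752 J.
W_total = -16779 + 34752 = 17973 J.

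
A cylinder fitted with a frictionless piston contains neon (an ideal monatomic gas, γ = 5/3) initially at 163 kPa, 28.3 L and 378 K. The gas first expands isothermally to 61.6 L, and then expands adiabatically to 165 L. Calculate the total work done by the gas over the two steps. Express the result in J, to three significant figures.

W_total ≈ 6920 J

Step 1 (isothermal): W = P₁V₁ ln(V₂/V₁) = (4613) ln(61.6/28.3) = 3588 J.
After step 1: P = 74.88 kPa, V = 61.6 L, T = 378 K.
Step 2 (adiabatic): W = (P₁V₁ − P₂V₂)/(γ−1) = (4613 − 2392)/0.667 = 3332 J.
W_total = 3588 + 3332 = 6920 J.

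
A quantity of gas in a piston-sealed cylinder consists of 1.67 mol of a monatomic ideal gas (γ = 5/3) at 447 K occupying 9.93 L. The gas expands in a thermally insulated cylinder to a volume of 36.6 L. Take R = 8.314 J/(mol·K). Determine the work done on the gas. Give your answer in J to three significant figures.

W ≈ -5410 J

Adiabatic: TV^(γ−1) = const with γ = 5/3.
T₂ = T₁ (V₁/V₂)^(γ−1) = 447 × (9.93/36.6)^0.667 = 447 × 0.4191 = 187.3 K.
W_by = nCᵥ(T₁ − T₂) = (1.67)(12.47)(447 − 187.3) = 5408 J.
Work on gas = −W_by = -5408 J.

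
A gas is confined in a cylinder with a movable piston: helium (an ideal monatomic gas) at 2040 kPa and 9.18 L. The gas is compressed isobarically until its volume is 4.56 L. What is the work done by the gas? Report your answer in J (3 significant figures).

Isobaric: W = P ΔV.
W = (2040 kPa)(4.56 − 9.18 L) = (2040)(-4.62) = -9425 J.

W ≈ -9420 J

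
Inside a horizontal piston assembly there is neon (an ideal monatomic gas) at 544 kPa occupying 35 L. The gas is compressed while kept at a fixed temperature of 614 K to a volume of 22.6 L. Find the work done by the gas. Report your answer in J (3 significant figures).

Isothermal: W = nRT ln(V₂/V₁) = P₁V₁ ln(V₂/V₁).
P₁V₁ = (544 kPa)(35 L) = 19040 J.
W = 19040 × ln(22.6/35) = 19040 × -0.4374
W_by_gas = -8328 J.

W ≈ -8330 J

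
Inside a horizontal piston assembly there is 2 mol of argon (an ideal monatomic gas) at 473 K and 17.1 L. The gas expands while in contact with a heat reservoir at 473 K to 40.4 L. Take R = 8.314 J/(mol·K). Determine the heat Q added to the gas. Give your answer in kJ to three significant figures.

Isothermal ⇒ ΔU = 0, so Q = W = nRT ln(V₂/V₁).
Q = (2)(8.314)(473) ln(40.4/17.1) = 7865 × 0.8598 = 6762 J.

Q ≈ 6.76 kJ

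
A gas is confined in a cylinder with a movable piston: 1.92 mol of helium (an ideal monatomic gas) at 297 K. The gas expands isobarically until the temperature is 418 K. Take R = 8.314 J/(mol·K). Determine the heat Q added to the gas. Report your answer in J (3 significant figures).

Isobaric: W = nRΔT = (1.92)(8.314)(121) = 1932 J.
ΔU = nCᵥΔT with Cᵥ = 3R/2: ΔU = (1.92)(12.47)(121) = 2897 J.
Q = ΔU + W = 2897 + 1932 = 4829 J.

Q ≈ 4830 J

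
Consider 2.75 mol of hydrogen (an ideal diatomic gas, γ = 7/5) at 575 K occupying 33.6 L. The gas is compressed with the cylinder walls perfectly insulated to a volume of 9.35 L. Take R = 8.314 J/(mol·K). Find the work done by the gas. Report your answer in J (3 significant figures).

Adiabatic: TV^(γ−1) = const with γ = 7/5.
T₂ = T₁ (V₁/V₂)^(γ−1) = 575 × (33.6/9.35)^0.4 = 575 × 1.668 = 959.1 K.
W_by = nCᵥ(T₁ − T₂) = (2.75)(20.79)(575 − 959.1) = -21957 J.

W ≈ -22000 J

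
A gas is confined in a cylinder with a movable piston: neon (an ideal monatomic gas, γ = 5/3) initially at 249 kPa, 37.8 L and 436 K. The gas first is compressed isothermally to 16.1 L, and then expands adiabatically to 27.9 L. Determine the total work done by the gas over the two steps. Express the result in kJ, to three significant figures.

Step 1 (isothermal): W = P₁V₁ ln(V₂/V₁) = (9412) ln(16.1/37.8) = -8033 J.
After step 1: P = 584.6 kPa, V = 16.1 L, T = 436 K.
Step 2 (adiabatic): W = (P₁V₁ − P₂V₂)/(γ−1) = (9412 − 6524)/0.667 = 4332 J.
W_total = -8033 + 4332 = -3701 J.

W_total ≈ -3.70 kJ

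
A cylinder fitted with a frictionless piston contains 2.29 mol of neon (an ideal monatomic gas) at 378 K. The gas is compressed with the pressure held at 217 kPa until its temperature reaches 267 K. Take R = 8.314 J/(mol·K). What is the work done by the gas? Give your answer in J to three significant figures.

W ≈ -2110 J

Isobaric: W = P ΔV = nR ΔT.
W = (2.29)(8.314)(267 − 378) = -2113 J.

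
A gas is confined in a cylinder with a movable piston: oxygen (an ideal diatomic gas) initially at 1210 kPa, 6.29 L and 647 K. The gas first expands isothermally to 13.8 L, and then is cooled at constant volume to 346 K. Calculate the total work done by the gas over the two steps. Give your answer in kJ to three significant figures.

W_total ≈ 5.98 kJ

Step 1 (isothermal): W = P₁V₁ ln(V₂/V₁) = (7611) ln(13.8/6.29) = 5980 J.
Step 2 (isochoric): W = 0 (constant volume).
W_total = 5980 + 0 = 5980 J.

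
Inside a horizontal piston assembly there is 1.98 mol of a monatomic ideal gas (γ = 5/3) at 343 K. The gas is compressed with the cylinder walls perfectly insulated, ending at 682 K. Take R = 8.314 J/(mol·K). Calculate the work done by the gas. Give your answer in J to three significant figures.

Adiabatic ⇒ Q = 0, so W_by = −ΔU = nCᵥ(T₁ − T₂).
Cᵥ = 3R/2 = 12.47 J/(mol·K).
W = (1.98)(12.47)(343 − 682) = -8371 J.

W ≈ -8370 J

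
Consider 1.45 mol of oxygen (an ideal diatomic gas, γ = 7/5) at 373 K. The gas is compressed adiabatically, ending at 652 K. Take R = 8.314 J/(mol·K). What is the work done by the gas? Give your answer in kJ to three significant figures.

W ≈ -8.41 kJ

Adiabatic ⇒ Q = 0, so W_by = −ΔU = nCᵥ(T₁ − T₂).
Cᵥ = 5R/2 = 20.79 J/(mol·K).
W = (1.45)(20.79)(373 − 652) = -8409 J.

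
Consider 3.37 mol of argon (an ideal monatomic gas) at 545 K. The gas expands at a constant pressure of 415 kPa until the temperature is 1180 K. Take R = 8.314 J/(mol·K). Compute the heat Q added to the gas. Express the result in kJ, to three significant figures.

Q ≈ 44.5 kJ

Isobaric: W = nRΔT = (3.37)(8.314)(635) = 17792 J.
ΔU = nCᵥΔT with Cᵥ = 3R/2: ΔU = (3.37)(12.47)(635) = 26687 J.
Q = ΔU + W = 26687 + 17792 = 44479 J.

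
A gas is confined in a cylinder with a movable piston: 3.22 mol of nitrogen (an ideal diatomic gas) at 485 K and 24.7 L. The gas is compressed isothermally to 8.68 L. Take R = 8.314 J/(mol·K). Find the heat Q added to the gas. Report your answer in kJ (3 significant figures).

Isothermal ⇒ ΔU = 0, so Q = W = nRT ln(V₂/V₁).
Q = (3.22)(8.314)(485) ln(8.68/24.7) = 12984 × -1.046 = -13578 J.

Q ≈ -13.6 kJ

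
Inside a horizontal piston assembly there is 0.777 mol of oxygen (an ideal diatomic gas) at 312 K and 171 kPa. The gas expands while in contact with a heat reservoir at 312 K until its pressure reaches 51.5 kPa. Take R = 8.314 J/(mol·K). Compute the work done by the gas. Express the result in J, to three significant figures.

Isothermal process: W = nRT ln(V₂/V₁) = nRT ln(P₁/P₂).
W = (0.777)(8.314)(312) × ln(171/51.5)
  = 2016 × ln(3.32) = 2016 × 1.2
W_by_gas = 2419 J.

W ≈ 2420 J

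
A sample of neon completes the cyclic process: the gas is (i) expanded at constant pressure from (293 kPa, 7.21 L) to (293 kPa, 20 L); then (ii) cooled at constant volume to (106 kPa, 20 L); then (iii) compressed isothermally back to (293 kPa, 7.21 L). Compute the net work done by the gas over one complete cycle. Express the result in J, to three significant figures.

W_net ≈ 1580 J

Leg (i): W = PΔV = (293)(20 − 7.21) = 3747 J.
Leg (ii): W = 0.
Leg (iii): W = PᵢVᵢ ln(V_f/Vᵢ) = (2120) ln(7.21/20) = -2163 J.
W_net = 3747 − 2163 = 1585 J.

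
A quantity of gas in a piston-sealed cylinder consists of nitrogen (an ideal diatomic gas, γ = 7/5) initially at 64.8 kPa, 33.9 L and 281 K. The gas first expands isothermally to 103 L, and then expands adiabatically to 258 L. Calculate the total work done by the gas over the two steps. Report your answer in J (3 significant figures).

Step 1 (isothermal): W = P₁V₁ ln(V₂/V₁) = (2197) ln(103/33.9) = 2441 J.
After step 1: P = 21.33 kPa, V = 103 L, T = 281 K.
Step 2 (adiabatic): W = (P₁V₁ − P₂V₂)/(γ−1) = (2197 − 1521)/0.4 = 1688 J.
W_total = 2441 + 1688 = 4129 J.

W_total ≈ 4130 J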